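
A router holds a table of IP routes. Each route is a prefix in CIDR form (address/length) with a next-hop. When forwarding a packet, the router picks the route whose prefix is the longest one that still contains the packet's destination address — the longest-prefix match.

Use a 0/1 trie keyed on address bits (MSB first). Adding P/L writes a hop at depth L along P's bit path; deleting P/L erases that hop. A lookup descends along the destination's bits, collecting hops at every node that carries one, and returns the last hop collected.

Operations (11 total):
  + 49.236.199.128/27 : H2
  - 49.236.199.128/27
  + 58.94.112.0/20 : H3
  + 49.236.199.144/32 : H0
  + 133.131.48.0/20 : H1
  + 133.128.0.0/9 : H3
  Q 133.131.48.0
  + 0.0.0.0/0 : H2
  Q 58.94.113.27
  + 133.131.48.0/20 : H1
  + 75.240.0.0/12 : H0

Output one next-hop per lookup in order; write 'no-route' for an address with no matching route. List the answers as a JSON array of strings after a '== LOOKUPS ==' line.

Apply in order:
  + 49.236.199.128/27 (H2) depth=27
  del 49.236.199.128/27 (clear depth 27)
  + 58.94.112.0/20 (H3) depth=20
  + 49.236.199.144/32 (H0) depth=32
  + 133.131.48.0/20 (H1) depth=20
  + 133.128.0.0/9 (H3) depth=9
  Q 133.131.48.0: descend 10000101100000110011 ; hops seen [H3,H1] ; pick H1
  + 0.0.0.0/0 (H2) depth=0
  Q 58.94.113.27: descend 00111010010111100111 ; hops seen [H2,H3] ; pick H3
  + 133.131.48.0/20 (H1) depth=20
  + 75.240.0.0/12 (H0) depth=12

== LOOKUPS ==
["H1","H3"]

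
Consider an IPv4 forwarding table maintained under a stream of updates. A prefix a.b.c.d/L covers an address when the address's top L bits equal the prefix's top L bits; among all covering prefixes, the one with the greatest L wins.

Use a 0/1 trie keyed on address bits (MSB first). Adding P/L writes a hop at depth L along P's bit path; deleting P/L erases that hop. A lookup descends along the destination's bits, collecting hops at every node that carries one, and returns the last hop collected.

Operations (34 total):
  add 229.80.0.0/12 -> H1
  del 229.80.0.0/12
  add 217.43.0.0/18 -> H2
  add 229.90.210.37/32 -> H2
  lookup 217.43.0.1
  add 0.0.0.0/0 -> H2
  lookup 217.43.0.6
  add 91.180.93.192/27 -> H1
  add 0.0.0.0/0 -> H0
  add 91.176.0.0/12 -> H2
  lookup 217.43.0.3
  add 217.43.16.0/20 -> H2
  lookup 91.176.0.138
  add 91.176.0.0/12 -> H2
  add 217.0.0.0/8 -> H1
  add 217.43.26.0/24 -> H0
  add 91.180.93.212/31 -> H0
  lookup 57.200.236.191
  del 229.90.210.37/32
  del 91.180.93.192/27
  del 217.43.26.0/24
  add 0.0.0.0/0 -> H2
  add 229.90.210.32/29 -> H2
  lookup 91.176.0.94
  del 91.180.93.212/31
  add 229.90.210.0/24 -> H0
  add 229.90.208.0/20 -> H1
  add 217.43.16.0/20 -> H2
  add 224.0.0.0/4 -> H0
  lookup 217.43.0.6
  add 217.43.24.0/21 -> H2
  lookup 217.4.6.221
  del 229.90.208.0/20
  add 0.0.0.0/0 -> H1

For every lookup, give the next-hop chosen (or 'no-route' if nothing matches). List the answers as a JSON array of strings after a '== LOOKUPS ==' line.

Process each operation:
  add 229.80.0.0/12 -> H1 at depth 12
  - 229.80.0.0/12 clear@12
  add 217.43.0.0/18 -> H2 at depth 18
  add 229.90.210.37/32 -> H2 at depth 32
  ? 217.43.0.1  path d0:-→d1:-→d2:-→d3:-→d4:-→d5:-→d6:-→d7:-→d8:-→d9:-→d10:-→d11:-→d12:-→d13:-→d14:-→d15:-→d16:-→d17:-→d18:H2  best=H2
  add 0.0.0.0/0 -> H2 at depth 0
  ? 217.43.0.6  path d0:H2→d1:-→d2:-→d3:-→d4:-→d5:-→d6:-→d7:-→d8:-→d9:-→d10:-→d11:-→d12:-→d13:-→d14:-→d15:-→d16:-→d17:-→d18:H2  best=H2
  add 91.180.93.192/27 -> H1 at depth 27
  add 0.0.0.0/0 -> H0 at depth 0
  add 91.176.0.0/12 -> H2 at depth 12
  ? 217.43.0.3  path d0:H0→d1:-→d2:-→d3:-→d4:-→d5:-→d6:-→d7:-→d8:-→d9:-→d10:-→d11:-→d12:-→d13:-→d14:-→d15:-→d16:-→d17:-→d18:H2  best=H2
  add 217.43.16.0/20 -> H2 at depth 20
  ? 91.176.0.138  path d0:H0→d1:-→d2:-→d3:-→d4:-→d5:-→d6:-→d7:-→d8:-→d9:-→d10:-→d11:-→d12:H2→d13:-  best=H2
  add 91.176.0.0/12 -> H2 at depth 12
  add 217.0.0.0/8 -> H1 at depth 8
  add 217.43.26.0/24 -> H0 at depth 24
  add 91.180.93.212/31 -> H0 at depth 31
  ? 57.200.236.191  path d0:H0→d1:-  best=H0
  - 229.90.210.37/32 clear@32
  - 91.180.93.192/27 clear@27
  - 217.43.26.0/24 clear@24
  add 0.0.0.0/0 -> H2 at depth 0
  add 229.90.210.32/29 -> H2 at depth 29
  ? 91.176.0.94  path d0:H2→d1:-→d2:-→d3:-→d4:-→d5:-→d6:-→d7:-→d8:-→d9:-→d10:-→d11:-→d12:H2→d13:-  best=H2
  - 91.180.93.212/31 clear@31
  add 229.90.210.0/24 -> H0 at depth 24
  add 229.90.208.0/20 -> H1 at depth 20
  add 217.43.16.0/20 -> H2 at depth 20
  add 224.0.0.0/4 -> H0 at depth 4
  ? 217.43.0.6  path d0:H2→d1:-→d2:-→d3:-→d4:-→d5:-→d6:-→d7:-→d8:H1→d9:-→d10:-→d11:-→d12:-→d13:-→d14:-→d15:-→d16:-→d17:-→d18:H2→d19:-  best=H2
  add 217.43.24.0/21 -> H2 at depth 21
  ? 217.4.6.221  path d0:H2→d1:-→d2:-→d3:-→d4:-→d5:-→d6:-→d7:-→d8:H1→d9:-→d10:-  best=H1
  - 229.90.208.0/20 clear@20
  add 0.0.0.0/0 -> H1 at depth 0

== LOOKUPS ==
["H2","H2","H2","H2","H0","H2","H2","H1"]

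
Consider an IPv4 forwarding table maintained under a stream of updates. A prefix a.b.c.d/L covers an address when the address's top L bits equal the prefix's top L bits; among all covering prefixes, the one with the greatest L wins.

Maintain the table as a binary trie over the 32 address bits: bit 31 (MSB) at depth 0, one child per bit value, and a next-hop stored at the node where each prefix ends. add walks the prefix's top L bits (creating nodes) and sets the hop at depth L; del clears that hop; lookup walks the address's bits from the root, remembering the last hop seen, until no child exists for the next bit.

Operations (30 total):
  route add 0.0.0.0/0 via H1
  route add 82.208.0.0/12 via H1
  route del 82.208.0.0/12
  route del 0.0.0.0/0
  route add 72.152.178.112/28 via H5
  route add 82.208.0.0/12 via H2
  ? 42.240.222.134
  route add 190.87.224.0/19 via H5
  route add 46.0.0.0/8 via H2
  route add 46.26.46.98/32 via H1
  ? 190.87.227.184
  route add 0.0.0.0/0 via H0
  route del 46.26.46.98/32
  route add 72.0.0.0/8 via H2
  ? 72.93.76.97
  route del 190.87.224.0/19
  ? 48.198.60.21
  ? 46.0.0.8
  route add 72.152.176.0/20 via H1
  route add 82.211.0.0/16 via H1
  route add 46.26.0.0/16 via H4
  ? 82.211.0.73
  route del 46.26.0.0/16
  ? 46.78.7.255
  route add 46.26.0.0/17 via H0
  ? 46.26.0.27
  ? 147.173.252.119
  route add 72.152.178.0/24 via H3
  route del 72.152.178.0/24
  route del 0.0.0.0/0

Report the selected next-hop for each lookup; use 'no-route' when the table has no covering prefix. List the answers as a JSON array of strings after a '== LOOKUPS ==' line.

Apply in order:
  add 0.0.0.0/0 -> H1 at depth 0
  add 82.208.0.0/12 -> H1 at depth 12
  del 82.208.0.0/12 (clear depth 12)
  del 0.0.0.0/0 (clear depth 0)
  add 72.152.178.112/28 -> H5 at depth 28
  add 82.208.0.0/12 -> H2 at depth 12
  lookup 42.240.222.134: bits 0 walk d0:-→d1:- -> no-route
  add 190.87.224.0/19 -> H5 at depth 19
  add 46.0.0.0/8 -> H2 at depth 8
  add 46.26.46.98/32 -> H1 at depth 32
  lookup 190.87.227.184: bits 1011111001010111111 walk d0:-→d1:-→d2:-→d3:-→d4:-→d5:-→d6:-→d7:-→d8:-→d9:-→d10:-→d11:-→d12:-→d13:-→d14:-→d15:-→d16:-→d17:-→d18:-→d19:H5 -> H5
  add 0.0.0.0/0 -> H0 at depth 0
  del 46.26.46.98/32 (clear depth 32)
  add 72.0.0.0/8 -> H2 at depth 8
  lookup 72.93.76.97: bits 01001000 walk d0:H0→d1:-→d2:-→d3:-→d4:-→d5:-→d6:-→d7:-→d8:H2 -> H2
  del 190.87.224.0/19 (clear depth 19)
  lookup 48.198.60.21: bits 001 walk d0:H0→d1:-→d2:-→d3:- -> H0
  lookup 46.0.0.8: bits 00101110000 walk d0:H0→d1:-→d2:-→d3:-→d4:-→d5:-→d6:-→d7:-→d8:H2→d9:-→d10:-→d11:- -> H2
  add 72.152.176.0/20 -> H1 at depth 20
  add 82.211.0.0/16 -> H1 at depth 16
  add 46.26.0.0/16 -> H4 at depth 16
  lookup 82.211.0.73: bits 0101001011010011 walk d0:H0→d1:-→d2:-→d3:-→d4:-→d5:-→d6:-→d7:-→d8:-→d9:-→d10:-→d11:-→d12:H2→d13:-→d14:-→d15:-→d16:H1 -> H1
  del 46.26.0.0/16 (clear depth 16)
  lookup 46.78.7.255: bits 001011100 walk d0:H0→d1:-→d2:-→d3:-→d4:-→d5:-→d6:-→d7:-→d8:H2→d9:- -> H2
  add 46.26.0.0/17 -> H0 at depth 17
  lookup 46.26.0.27: bits 001011100001101000 walk d0:H0→d1:-→d2:-→d3:-→d4:-→d5:-→d6:-→d7:-→d8:H2→d9:-→d10:-→d11:-→d12:-→d13:-→d14:-→d15:-→d16:-→d17:H0→d18:- -> H0
  lookup 147.173.252.119: bits 10 walk d0:H0→d1:-→d2:- -> H0
  add 72.152.178.0/24 -> H3 at depth 24
  del 72.152.178.0/24 (clear depth 24)
  del 0.0.0.0/0 (clear depth 0)

== LOOKUPS ==
["no-route","H5","H2","H0","H2","H1","H2","H0","H0"]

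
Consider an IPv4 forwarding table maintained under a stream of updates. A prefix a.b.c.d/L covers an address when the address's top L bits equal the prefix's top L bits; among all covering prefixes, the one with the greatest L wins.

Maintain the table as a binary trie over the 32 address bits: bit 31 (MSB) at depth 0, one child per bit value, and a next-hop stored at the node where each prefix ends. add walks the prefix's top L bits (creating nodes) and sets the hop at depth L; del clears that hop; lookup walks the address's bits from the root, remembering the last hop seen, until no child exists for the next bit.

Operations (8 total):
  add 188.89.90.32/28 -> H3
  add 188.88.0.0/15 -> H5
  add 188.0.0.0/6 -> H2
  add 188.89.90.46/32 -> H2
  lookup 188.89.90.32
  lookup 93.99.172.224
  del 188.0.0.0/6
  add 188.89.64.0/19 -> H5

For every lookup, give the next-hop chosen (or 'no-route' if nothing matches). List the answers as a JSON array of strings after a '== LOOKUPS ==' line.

Process each operation:
  + 188.89.90.32/28 (H3) depth=28
  + 188.88.0.0/15 (H5) depth=15
  + 188.0.0.0/6 (H2) depth=6
  + 188.89.90.46/32 (H2) depth=32
  Q 188.89.90.32: descend 1011110001011001010110100010 ; hops seen [H2,H5,H3] ; pick H3
  Q 93.99.172.224: descend ε ; hops seen [∅] ; pick no-route
  - 188.0.0.0/6 clear@6
  + 188.89.64.0/19 (H5) depth=19

== LOOKUPS ==
["H3","no-route"]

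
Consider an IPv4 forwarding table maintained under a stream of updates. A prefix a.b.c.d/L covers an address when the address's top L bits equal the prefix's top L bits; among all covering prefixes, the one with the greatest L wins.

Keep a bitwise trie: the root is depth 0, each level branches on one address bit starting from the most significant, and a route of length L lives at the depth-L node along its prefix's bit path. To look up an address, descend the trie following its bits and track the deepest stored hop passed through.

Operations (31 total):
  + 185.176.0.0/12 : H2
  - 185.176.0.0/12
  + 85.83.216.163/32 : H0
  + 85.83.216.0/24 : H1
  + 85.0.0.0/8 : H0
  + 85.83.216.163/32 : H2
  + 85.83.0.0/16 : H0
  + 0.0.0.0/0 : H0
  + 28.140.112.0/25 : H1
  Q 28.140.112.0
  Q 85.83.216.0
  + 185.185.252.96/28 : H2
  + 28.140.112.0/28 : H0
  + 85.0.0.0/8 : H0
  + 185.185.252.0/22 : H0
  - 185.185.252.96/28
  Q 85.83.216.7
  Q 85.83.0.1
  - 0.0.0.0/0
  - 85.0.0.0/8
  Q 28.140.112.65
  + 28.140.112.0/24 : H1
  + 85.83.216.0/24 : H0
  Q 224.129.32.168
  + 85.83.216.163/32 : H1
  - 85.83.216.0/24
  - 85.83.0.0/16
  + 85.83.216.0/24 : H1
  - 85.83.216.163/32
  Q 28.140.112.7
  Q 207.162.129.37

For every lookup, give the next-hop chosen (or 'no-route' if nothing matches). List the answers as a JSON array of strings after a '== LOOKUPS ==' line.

Trace:
  + 185.176.0.0/12 (H2) depth=12
  - 185.176.0.0/12 clear@12
  + 85.83.216.163/32 (H0) depth=32
  + 85.83.216.0/24 (H1) depth=24
  + 85.0.0.0/8 (H0) depth=8
  + 85.83.216.163/32 (H2) depth=32
  + 85.83.0.0/16 (H0) depth=16
  + 0.0.0.0/0 (H0) depth=0
  + 28.140.112.0/25 (H1) depth=25
  ? 28.140.112.0  path d0:H0→d1:-→d2:-→d3:-→d4:-→d5:-→d6:-→d7:-→d8:-→d9:-→d10:-→d11:-→d12:-→d13:-→d14:-→d15:-→d16:-→d17:-→d18:-→d19:-→d20:-→d21:-→d22:-→d23:-→d24:-→d25:H1  best=H1
  ? 85.83.216.0  path d0:H0→d1:-→d2:-→d3:-→d4:-→d5:-→d6:-→d7:-→d8:H0→d9:-→d10:-→d11:-→d12:-→d13:-→d14:-→d15:-→d16:H0→d17:-→d18:-→d19:-→d20:-→d21:-→d22:-→d23:-→d24:H1  best=H1
  + 185.185.252.96/28 (H2) depth=28
  + 28.140.112.0/28 (H0) depth=28
  + 85.0.0.0/8 (H0) depth=8
  + 185.185.252.0/22 (H0) depth=22
  - 185.185.252.96/28 clear@28
  ? 85.83.216.7  path d0:H0→d1:-→d2:-→d3:-→d4:-→d5:-→d6:-→d7:-→d8:H0→d9:-→d10:-→d11:-→d12:-→d13:-→d14:-→d15:-→d16:H0→d17:-→d18:-→d19:-→d20:-→d21:-→d22:-→d23:-→d24:H1  best=H1
  ? 85.83.0.1  path d0:H0→d1:-→d2:-→d3:-→d4:-→d5:-→d6:-→d7:-→d8:H0→d9:-→d10:-→d11:-→d12:-→d13:-→d14:-→d15:-→d16:H0  best=H0
  - 0.0.0.0/0 clear@0
  - 85.0.0.0/8 clear@8
  ? 28.140.112.65  path d0:-→d1:-→d2:-→d3:-→d4:-→d5:-→d6:-→d7:-→d8:-→d9:-→d10:-→d11:-→d12:-→d13:-→d14:-→d15:-→d16:-→d17:-→d18:-→d19:-→d20:-→d21:-→d22:-→d23:-→d24:-→d25:H1  best=H1
  + 28.140.112.0/24 (H1) depth=24
  + 85.83.216.0/24 (H0) depth=24
  ? 224.129.32.168  path d0:-→d1:-  best=no-route
  + 85.83.216.163/32 (H1) depth=32
  - 85.83.216.0/24 clear@24
  - 85.83.0.0/16 clear@16
  + 85.83.216.0/24 (H1) depth=24
  - 85.83.216.163/32 clear@32
  ? 28.140.112.7  path d0:-→d1:-→d2:-→d3:-→d4:-→d5:-→d6:-→d7:-→d8:-→d9:-→d10:-→d11:-→d12:-→d13:-→d14:-→d15:-→d16:-→d17:-→d18:-→d19:-→d20:-→d21:-→d22:-→d23:-→d24:H1→d25:H1→d26:-→d27:-→d28:H0  best=H0
  ? 207.162.129.37  path d0:-→d1:-  best=no-route

== LOOKUPS ==
["H1","H1","H1","H0","H1","no-route","H0","no-route"]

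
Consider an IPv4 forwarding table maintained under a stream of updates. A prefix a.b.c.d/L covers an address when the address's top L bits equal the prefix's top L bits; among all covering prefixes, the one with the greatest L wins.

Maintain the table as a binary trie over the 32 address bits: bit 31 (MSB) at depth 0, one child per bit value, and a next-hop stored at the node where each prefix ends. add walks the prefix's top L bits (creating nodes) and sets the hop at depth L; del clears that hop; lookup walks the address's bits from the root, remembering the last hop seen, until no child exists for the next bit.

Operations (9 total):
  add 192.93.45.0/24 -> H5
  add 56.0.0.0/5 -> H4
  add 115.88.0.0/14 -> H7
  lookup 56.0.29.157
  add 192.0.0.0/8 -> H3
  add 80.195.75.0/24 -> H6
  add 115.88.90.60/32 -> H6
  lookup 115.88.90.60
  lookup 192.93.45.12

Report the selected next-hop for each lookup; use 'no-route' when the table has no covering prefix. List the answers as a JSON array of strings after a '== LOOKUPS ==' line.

Apply in order:
  add 192.93.45.0/24 -> H5 at depth 24
  add 56.0.0.0/5 -> H4 at depth 5
  add 115.88.0.0/14 -> H7 at depth 14
  Q 56.0.29.157: descend 00111 ; hops seen [H4] ; pick H4
  add 192.0.0.0/8 -> H3 at depth 8
  add 80.195.75.0/24 -> H6 at depth 24
  add 115.88.90.60/32 -> H6 at depth 32
  Q 115.88.90.60: descend 01110011010110000101101000111100 ; hops seen [H7,H6] ; pick H6
  Q 192.93.45.12: descend 110000000101110100101101 ; hops seen [H3,H5] ; pick H5

== LOOKUPS ==
["H4","H6","H5"]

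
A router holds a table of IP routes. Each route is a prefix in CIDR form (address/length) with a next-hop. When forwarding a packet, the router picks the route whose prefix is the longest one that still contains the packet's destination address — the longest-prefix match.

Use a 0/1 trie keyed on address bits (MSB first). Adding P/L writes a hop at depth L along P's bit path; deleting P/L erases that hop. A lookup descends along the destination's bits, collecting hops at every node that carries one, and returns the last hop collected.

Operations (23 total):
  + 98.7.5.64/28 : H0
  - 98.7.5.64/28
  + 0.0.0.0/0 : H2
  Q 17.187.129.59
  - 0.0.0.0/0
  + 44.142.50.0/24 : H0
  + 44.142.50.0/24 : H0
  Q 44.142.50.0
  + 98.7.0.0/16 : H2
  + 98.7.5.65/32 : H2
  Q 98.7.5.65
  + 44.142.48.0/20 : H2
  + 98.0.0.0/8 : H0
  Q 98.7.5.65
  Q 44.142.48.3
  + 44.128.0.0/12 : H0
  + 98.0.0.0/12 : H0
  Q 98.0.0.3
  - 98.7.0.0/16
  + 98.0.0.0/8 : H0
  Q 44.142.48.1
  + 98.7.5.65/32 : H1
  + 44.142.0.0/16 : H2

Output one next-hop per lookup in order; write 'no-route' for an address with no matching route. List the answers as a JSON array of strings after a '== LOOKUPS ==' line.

Trace:
  add 98.7.5.64/28 -> H0 at depth 28
  - 98.7.5.64/28 clear@28
  add 0.0.0.0/0 -> H2 at depth 0
  Q 17.187.129.59: descend 0 ; hops seen [H2] ; pick H2
  - 0.0.0.0/0 clear@0
  add 44.142.50.0/24 -> H0 at depth 24
  add 44.142.50.0/24 -> H0 at depth 24
  Q 44.142.50.0: descend 001011001000111000110010 ; hops seen [H0] ; pick H0
  add 98.7.0.0/16 -> H2 at depth 16
  add 98.7.5.65/32 -> H2 at depth 32
  Q 98.7.5.65: descend 01100010000001110000010101000001 ; hops seen [H2,H2] ; pick H2
  add 44.142.48.0/20 -> H2 at depth 20
  add 98.0.0.0/8 -> H0 at depth 8
  Q 98.7.5.65: descend 01100010000001110000010101000001 ; hops seen [H0,H2,H2] ; pick H2
  Q 44.142.48.3: descend 0010110010001110001100 ; hops seen [H2] ; pick H2
  add 44.128.0.0/12 -> H0 at depth 12
  add 98.0.0.0/12 -> H0 at depth 12
  Q 98.0.0.3: descend 0110001000000 ; hops seen [H0,H0] ; pick H0
  - 98.7.0.0/16 clear@16
  add 98.0.0.0/8 -> H0 at depth 8
  Q 44.142.48.1: descend 0010110010001110001100 ; hops seen [H0,H2] ; pick H2
  add 98.7.5.65/32 -> H1 at depth 32
  add 44.142.0.0/16 -> H2 at depth 16

== LOOKUPS ==
["H2","H0","H2","H2","H2","H0","H2"]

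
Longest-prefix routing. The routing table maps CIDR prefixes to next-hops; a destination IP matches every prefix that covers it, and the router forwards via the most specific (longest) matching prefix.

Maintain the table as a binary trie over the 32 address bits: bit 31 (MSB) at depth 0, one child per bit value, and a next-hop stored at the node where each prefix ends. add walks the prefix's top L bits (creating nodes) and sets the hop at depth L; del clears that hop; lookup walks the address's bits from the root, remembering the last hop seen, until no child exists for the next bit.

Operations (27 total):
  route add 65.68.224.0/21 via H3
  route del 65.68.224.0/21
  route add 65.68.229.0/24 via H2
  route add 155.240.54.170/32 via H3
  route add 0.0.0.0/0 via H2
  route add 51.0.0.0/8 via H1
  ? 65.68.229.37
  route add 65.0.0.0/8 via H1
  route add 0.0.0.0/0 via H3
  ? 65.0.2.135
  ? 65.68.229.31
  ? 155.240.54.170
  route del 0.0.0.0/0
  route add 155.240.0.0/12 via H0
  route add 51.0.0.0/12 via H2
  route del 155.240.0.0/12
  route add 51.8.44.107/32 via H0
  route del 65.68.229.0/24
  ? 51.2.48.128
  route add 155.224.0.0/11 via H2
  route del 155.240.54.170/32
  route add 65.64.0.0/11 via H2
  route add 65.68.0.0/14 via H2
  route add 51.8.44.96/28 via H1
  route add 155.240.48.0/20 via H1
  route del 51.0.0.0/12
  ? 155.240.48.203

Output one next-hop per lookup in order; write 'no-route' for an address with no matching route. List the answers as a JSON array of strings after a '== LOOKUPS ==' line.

Trace:
  add 65.68.224.0/21 -> H3 at depth 21
  - 65.68.224.0/21 clear@21
  add 65.68.229.0/24 -> H2 at depth 24
  add 155.240.54.170/32 -> H3 at depth 32
  add 0.0.0.0/0 -> H2 at depth 0
  add 51.0.0.0/8 -> H1 at depth 8
  ? 65.68.229.37  path d0:H2→d1:-→d2:-→d3:-→d4:-→d5:-→d6:-→d7:-→d8:-→d9:-→d10:-→d11:-→d12:-→d13:-→d14:-→d15:-→d16:-→d17:-→d18:-→d19:-→d20:-→d21:-→d22:-→d23:-→d24:H2  best=H2
  add 65.0.0.0/8 -> H1 at depth 8
  add 0.0.0.0/0 -> H3 at depth 0
  ? 65.0.2.135  path d0:H3→d1:-→d2:-→d3:-→d4:-→d5:-→d6:-→d7:-→d8:H1→d9:-  best=H1
  ? 65.68.229.31  path d0:H3→d1:-→d2:-→d3:-→d4:-→d5:-→d6:-→d7:-→d8:H1→d9:-→d10:-→d11:-→d12:-→d13:-→d14:-→d15:-→d16:-→d17:-→d18:-→d19:-→d20:-→d21:-→d22:-→d23:-→d24:H2  best=H2
  ? 155.240.54.170  path d0:H3→d1:-→d2:-→d3:-→d4:-→d5:-→d6:-→d7:-→d8:-→d9:-→d10:-→d11:-→d12:-→d13:-→d14:-→d15:-→d16:-→d17:-→d18:-→d19:-→d20:-→d21:-→d22:-→d23:-→d24:-→d25:-→d26:-→d27:-→d28:-→d29:-→d30:-→d31:-→d32:H3  best=H3
  - 0.0.0.0/0 clear@0
  add 155.240.0.0/12 -> H0 at depth 12
  add 51.0.0.0/12 -> H2 at depth 12
  - 155.240.0.0/12 clear@12
  add 51.8.44.107/32 -> H0 at depth 32
  - 65.68.229.0/24 clear@24
  ? 51.2.48.128  path d0:-→d1:-→d2:-→d3:-→d4:-→d5:-→d6:-→d7:-→d8:H1→d9:-→d10:-→d11:-→d12:H2  best=H2
  add 155.224.0.0/11 -> H2 at depth 11
  - 155.240.54.170/32 clear@32
  add 65.64.0.0/11 -> H2 at depth 11
  add 65.68.0.0/14 -> H2 at depth 14
  add 51.8.44.96/28 -> H1 at depth 28
  add 155.240.48.0/20 -> H1 at depth 20
  - 51.0.0.0/12 clear@12
  ? 155.240.48.203  path d0:-→d1:-→d2:-→d3:-→d4:-→d5:-→d6:-→d7:-→d8:-→d9:-→d10:-→d11:H2→d12:-→d13:-→d14:-→d15:-→d16:-→d17:-→d18:-→d19:-→d20:H1→d21:-  best=H1

== LOOKUPS ==
["H2","H1","H2","H3","H2","H1"]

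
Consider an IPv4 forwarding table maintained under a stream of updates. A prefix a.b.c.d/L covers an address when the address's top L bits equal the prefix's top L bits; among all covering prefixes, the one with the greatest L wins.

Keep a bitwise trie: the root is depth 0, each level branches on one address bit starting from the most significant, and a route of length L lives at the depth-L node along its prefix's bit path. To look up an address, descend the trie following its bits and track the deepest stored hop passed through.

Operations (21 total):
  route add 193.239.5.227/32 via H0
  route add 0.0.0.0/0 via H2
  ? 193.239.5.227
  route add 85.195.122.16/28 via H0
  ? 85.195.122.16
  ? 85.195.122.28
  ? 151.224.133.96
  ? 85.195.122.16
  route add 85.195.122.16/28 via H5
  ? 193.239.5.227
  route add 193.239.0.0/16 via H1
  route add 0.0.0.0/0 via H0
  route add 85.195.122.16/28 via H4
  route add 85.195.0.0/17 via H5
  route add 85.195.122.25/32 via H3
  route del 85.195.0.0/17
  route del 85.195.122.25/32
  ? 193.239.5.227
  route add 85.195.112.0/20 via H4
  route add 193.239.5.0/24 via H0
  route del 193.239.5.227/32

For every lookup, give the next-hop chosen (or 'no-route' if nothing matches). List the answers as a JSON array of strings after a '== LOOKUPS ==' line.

Apply in order:
  + 193.239.5.227/32 (H0) depth=32
  + 0.0.0.0/0 (H2) depth=0
  Q 193.239.5.227: descend 11000001111011110000010111100011 ; hops seen [H2,H0] ; pick H0
  + 85.195.122.16/28 (H0) depth=28
  Q 85.195.122.16: descend 0101010111000011011110100001 ; hops seen [H2,H0] ; pick H0
  Q 85.195.122.28: descend 0101010111000011011110100001 ; hops seen [H2,H0] ; pick H0
  Q 151.224.133.96: descend 1 ; hops seen [H2] ; pick H2
  Q 85.195.122.16: descend 0101010111000011011110100001 ; hops seen [H2,H0] ; pick H0
  + 85.195.122.16/28 (H5) depth=28
  Q 193.239.5.227: descend 11000001111011110000010111100011 ; hops seen [H2,H0] ; pick H0
  + 193.239.0.0/16 (H1) depth=16
  + 0.0.0.0/0 (H0) depth=0
  + 85.195.122.16/28 (H4) depth=28
  + 85.195.0.0/17 (H5) depth=17
  + 85.195.122.25/32 (H3) depth=32
  - 85.195.0.0/17 clear@17
  - 85.195.122.25/32 clear@32
  Q 193.239.5.227: descend 11000001111011110000010111100011 ; hops seen [H0,H1,H0] ; pick H0
  + 85.195.112.0/20 (H4) depth=20
  + 193.239.5.0/24 (H0) depth=24
  - 193.239.5.227/32 clear@32

== LOOKUPS ==
["H0","H0","H0","H2","H0","H0","H0"]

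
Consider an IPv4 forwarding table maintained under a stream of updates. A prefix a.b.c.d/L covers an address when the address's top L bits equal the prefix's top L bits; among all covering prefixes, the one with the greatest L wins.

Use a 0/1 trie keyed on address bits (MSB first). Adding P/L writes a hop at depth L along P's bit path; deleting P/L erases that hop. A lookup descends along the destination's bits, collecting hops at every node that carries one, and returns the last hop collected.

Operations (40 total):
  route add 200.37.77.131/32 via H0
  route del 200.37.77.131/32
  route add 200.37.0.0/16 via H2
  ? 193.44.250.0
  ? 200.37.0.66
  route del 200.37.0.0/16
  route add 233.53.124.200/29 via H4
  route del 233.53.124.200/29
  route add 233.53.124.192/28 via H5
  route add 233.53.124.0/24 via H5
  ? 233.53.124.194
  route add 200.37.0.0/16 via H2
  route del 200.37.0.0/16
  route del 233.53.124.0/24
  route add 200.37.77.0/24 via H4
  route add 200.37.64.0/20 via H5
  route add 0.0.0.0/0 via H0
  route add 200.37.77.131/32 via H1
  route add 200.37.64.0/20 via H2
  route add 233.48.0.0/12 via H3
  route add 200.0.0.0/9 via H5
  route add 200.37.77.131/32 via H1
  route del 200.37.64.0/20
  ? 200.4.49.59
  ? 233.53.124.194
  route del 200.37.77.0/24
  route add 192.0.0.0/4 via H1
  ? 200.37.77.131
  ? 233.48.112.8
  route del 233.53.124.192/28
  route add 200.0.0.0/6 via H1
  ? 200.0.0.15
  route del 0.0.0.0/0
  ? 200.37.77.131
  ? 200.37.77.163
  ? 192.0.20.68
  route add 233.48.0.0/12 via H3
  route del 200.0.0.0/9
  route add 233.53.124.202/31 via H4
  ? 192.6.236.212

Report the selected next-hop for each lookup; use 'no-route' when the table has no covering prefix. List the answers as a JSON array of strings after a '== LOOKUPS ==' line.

Process each operation:
  + 200.37.77.131/32 (H0) depth=32
  del 200.37.77.131/32 (clear depth 32)
  + 200.37.0.0/16 (H2) depth=16
  Q 193.44.250.0: descend 1100 ; hops seen [∅] ; pick no-route
  Q 200.37.0.66: descend 11001000001001010 ; hops seen [H2] ; pick H2
  del 200.37.0.0/16 (clear depth 16)
  + 233.53.124.200/29 (H4) depth=29
  del 233.53.124.200/29 (clear depth 29)
  + 233.53.124.192/28 (H5) depth=28
  + 233.53.124.0/24 (H5) depth=24
  Q 233.53.124.194: descend 1110100100110101011111001100 ; hops seen [H5,H5] ; pick H5
  + 200.37.0.0/16 (H2) depth=16
  del 200.37.0.0/16 (clear depth 16)
  del 233.53.124.0/24 (clear depth 24)
  + 200.37.77.0/24 (H4) depth=24
  + 200.37.64.0/20 (H5) depth=20
  + 0.0.0.0/0 (H0) depth=0
  + 200.37.77.131/32 (H1) depth=32
  + 200.37.64.0/20 (H2) depth=20
  + 233.48.0.0/12 (H3) depth=12
  + 200.0.0.0/9 (H5) depth=9
  + 200.37.77.131/32 (H1) depth=32
  del 200.37.64.0/20 (clear depth 20)
  Q 200.4.49.59: descend 1100100000 ; hops seen [H0,H5] ; pick H5
  Q 233.53.124.194: descend 1110100100110101011111001100 ; hops seen [H0,H3,H5] ; pick H5
  del 200.37.77.0/24 (clear depth 24)
  + 192.0.0.0/4 (H1) depth=4
  Q 200.37.77.131: descend 11001000001001010100110110000011 ; hops seen [H0,H1,H5,H1] ; pick H1
  Q 233.48.112.8: descend 1110100100110 ; hops seen [H0,H3] ; pick H3
  del 233.53.124.192/28 (clear depth 28)
  + 200.0.0.0/6 (H1) depth=6
  Q 200.0.0.15: descend 1100100000 ; hops seen [H0,H1,H1,H5] ; pick H5
  del 0.0.0.0/0 (clear depth 0)
  Q 200.37.77.131: descend 11001000001001010100110110000011 ; hops seen [H1,H1,H5,H1] ; pick H1
  Q 200.37.77.163: descend 11001000001001010100110110 ; hops seen [H1,H1,H5] ; pick H5
  Q 192.0.20.68: descend 1100 ; hops seen [H1] ; pick H1
  + 233.48.0.0/12 (H3) depth=12
  del 200.0.0.0/9 (clear depth 9)
  + 233.53.124.202/31 (H4) depth=31
  Q 192.6.236.212: descend 1100 ; hops seen [H1] ; pick H1

== LOOKUPS ==
["no-route","H2","H5","H5","H5","H1","H3","H5","H1","H5","H1","H1"]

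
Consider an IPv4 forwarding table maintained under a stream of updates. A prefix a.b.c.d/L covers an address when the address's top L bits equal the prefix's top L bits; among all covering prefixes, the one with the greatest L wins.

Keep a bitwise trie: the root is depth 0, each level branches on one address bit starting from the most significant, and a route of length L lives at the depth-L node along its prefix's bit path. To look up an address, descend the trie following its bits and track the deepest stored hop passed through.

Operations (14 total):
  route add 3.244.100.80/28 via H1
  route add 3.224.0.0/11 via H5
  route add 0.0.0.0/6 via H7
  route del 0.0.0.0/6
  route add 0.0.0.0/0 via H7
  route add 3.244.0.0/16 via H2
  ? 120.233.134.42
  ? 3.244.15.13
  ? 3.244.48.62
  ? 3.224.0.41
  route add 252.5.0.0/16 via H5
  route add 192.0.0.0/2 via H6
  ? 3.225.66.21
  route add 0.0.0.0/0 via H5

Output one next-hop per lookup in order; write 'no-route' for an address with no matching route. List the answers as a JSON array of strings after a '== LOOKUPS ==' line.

Apply in order:
  + 3.244.100.80/28 (H1) depth=28
  + 3.224.0.0/11 (H5) depth=11
  + 0.0.0.0/6 (H7) depth=6
  del 0.0.0.0/6 (clear depth 6)
  + 0.0.0.0/0 (H7) depth=0
  + 3.244.0.0/16 (H2) depth=16
  lookup 120.233.134.42: bits 0 walk d0:H7→d1:- -> H7
  lookup 3.244.15.13: bits 00000011111101000 walk d0:H7→d1:-→d2:-→d3:-→d4:-→d5:-→d6:-→d7:-→d8:-→d9:-→d10:-→d11:H5→d12:-→d13:-→d14:-→d15:-→d16:H2→d17:- -> H2
  lookup 3.244.48.62: bits 00000011111101000 walk d0:H7→d1:-→d2:-→d3:-→d4:-→d5:-→d6:-→d7:-→d8:-→d9:-→d10:-→d11:H5→d12:-→d13:-→d14:-→d15:-→d16:H2→d17:- -> H2
  lookup 3.224.0.41: bits 00000011111 walk d0:H7→d1:-→d2:-→d3:-→d4:-→d5:-→d6:-→d7:-→d8:-→d9:-→d10:-→d11:H5 -> H5
  + 252.5.0.0/16 (H5) depth=16
  + 192.0.0.0/2 (H6) depth=2
  lookup 3.225.66.21: bits 00000011111 walk d0:H7→d1:-→d2:-→d3:-→d4:-→d5:-→d6:-→d7:-→d8:-→d9:-→d10:-→d11:H5 -> H5
  + 0.0.0.0/0 (H5) depth=0

== LOOKUPS ==
["H7","H2","H2","H5","H5"]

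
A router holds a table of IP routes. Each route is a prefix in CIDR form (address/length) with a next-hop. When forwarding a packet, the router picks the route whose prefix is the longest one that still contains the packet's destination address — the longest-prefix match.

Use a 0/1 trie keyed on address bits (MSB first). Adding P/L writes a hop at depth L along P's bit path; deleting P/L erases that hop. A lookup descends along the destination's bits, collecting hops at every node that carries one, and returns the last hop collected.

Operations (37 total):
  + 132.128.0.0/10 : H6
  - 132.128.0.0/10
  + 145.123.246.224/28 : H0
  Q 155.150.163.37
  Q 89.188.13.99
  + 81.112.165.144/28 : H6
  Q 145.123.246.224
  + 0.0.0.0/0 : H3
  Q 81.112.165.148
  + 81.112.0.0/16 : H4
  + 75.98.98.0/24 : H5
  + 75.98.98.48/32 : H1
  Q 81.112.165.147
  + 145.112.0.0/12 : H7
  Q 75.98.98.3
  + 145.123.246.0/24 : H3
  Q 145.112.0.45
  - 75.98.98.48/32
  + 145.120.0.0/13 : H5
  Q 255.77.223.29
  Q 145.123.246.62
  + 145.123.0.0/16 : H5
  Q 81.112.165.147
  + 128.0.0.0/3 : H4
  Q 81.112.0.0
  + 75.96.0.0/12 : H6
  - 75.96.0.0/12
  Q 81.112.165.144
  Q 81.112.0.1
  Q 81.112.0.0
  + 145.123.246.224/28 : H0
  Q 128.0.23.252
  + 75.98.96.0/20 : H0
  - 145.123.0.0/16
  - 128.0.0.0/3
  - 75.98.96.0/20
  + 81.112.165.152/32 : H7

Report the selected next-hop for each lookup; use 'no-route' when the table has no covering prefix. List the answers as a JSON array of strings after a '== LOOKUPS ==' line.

Trace:
  add 132.128.0.0/10 -> H6 at depth 10
  del 132.128.0.0/10 (clear depth 10)
  add 145.123.246.224/28 -> H0 at depth 28
  ? 155.150.163.37  path d0:-→d1:-→d2:-→d3:-→d4:-  best=no-route
  ? 89.188.13.99  path d0:-  best=no-route
  add 81.112.165.144/28 -> H6 at depth 28
  ? 145.123.246.224  path d0:-→d1:-→d2:-→d3:-→d4:-→d5:-→d6:-→d7:-→d8:-→d9:-→d10:-→d11:-→d12:-→d13:-→d14:-→d15:-→d16:-→d17:-→d18:-→d19:-→d20:-→d21:-→d22:-→d23:-→d24:-→d25:-→d26:-→d27:-→d28:H0  best=H0
  add 0.0.0.0/0 -> H3 at depth 0
  ? 81.112.165.148  path d0:H3→d1:-→d2:-→d3:-→d4:-→d5:-→d6:-→d7:-→d8:-→d9:-→d10:-→d11:-→d12:-→d13:-→d14:-→d15:-→d16:-→d17:-→d18:-→d19:-→d20:-→d21:-→d22:-→d23:-→d24:-→d25:-→d26:-→d27:-→d28:H6  best=H6
  add 81.112.0.0/16 -> H4 at depth 16
  add 75.98.98.0/24 -> H5 at depth 24
  add 75.98.98.48/32 -> H1 at depth 32
  ? 81.112.165.147  path d0:H3→d1:-→d2:-→d3:-→d4:-→d5:-→d6:-→d7:-→d8:-→d9:-→d10:-→d11:-→d12:-→d13:-→d14:-→d15:-→d16:H4→d17:-→d18:-→d19:-→d20:-→d21:-→d22:-→d23:-→d24:-→d25:-→d26:-→d27:-→d28:H6  best=H6
  add 145.112.0.0/12 -> H7 at depth 12
  ? 75.98.98.3  path d0:H3→d1:-→d2:-→d3:-→d4:-→d5:-→d6:-→d7:-→d8:-→d9:-→d10:-→d11:-→d12:-→d13:-→d14:-→d15:-→d16:-→d17:-→d18:-→d19:-→d20:-→d21:-→d22:-→d23:-→d24:H5→d25:-→d26:-  best=H5
  add 145.123.246.0/24 -> H3 at depth 24
  ? 145.112.0.45  path d0:H3→d1:-→d2:-→d3:-→d4:-→d5:-→d6:-→d7:-→d8:-→d9:-→d10:-→d11:-→d12:H7  best=H7
  del 75.98.98.48/32 (clear depth 32)
  add 145.120.0.0/13 -> H5 at depth 13
  ? 255.77.223.29  path d0:H3→d1:-  best=H3
  ? 145.123.246.62  path d0:H3→d1:-→d2:-→d3:-→d4:-→d5:-→d6:-→d7:-→d8:-→d9:-→d10:-→d11:-→d12:H7→d13:H5→d14:-→d15:-→d16:-→d17:-→d18:-→d19:-→d20:-→d21:-→d22:-→d23:-→d24:H3  best=H3
  add 145.123.0.0/16 -> H5 at depth 16
  ? 81.112.165.147  path d0:H3→d1:-→d2:-→d3:-→d4:-→d5:-→d6:-→d7:-→d8:-→d9:-→d10:-→d11:-→d12:-→d13:-→d14:-→d15:-→d16:H4→d17:-→d18:-→d19:-→d20:-→d21:-→d22:-→d23:-→d24:-→d25:-→d26:-→d27:-→d28:H6  best=H6
  add 128.0.0.0/3 -> H4 at depth 3
  ? 81.112.0.0  path d0:H3→d1:-→d2:-→d3:-→d4:-→d5:-→d6:-→d7:-→d8:-→d9:-→d10:-→d11:-→d12:-→d13:-→d14:-→d15:-→d16:H4  best=H4
  add 75.96.0.0/12 -> H6 at depth 12
  del 75.96.0.0/12 (clear depth 12)
  ? 81.112.165.144  path d0:H3→d1:-→d2:-→d3:-→d4:-→d5:-→d6:-→d7:-→d8:-→d9:-→d10:-→d11:-→d12:-→d13:-→d14:-→d15:-→d16:H4→d17:-→d18:-→d19:-→d20:-→d21:-→d22:-→d23:-→d24:-→d25:-→d26:-→d27:-→d28:H6  best=H6
  ? 81.112.0.1  path d0:H3→d1:-→d2:-→d3:-→d4:-→d5:-→d6:-→d7:-→d8:-→d9:-→d10:-→d11:-→d12:-→d13:-→d14:-→d15:-→d16:H4  best=H4
  ? 81.112.0.0  path d0:H3→d1:-→d2:-→d3:-→d4:-→d5:-→d6:-→d7:-→d8:-→d9:-→d10:-→d11:-→d12:-→d13:-→d14:-→d15:-→d16:H4  best=H4
  add 145.123.246.224/28 -> H0 at depth 28
  ? 128.0.23.252  path d0:H3→d1:-→d2:-→d3:H4→d4:-→d5:-  best=H4
  add 75.98.96.0/20 -> H0 at depth 20
  del 145.123.0.0/16 (clear depth 16)
  del 128.0.0.0/3 (clear depth 3)
  del 75.98.96.0/20 (clear depth 20)
  add 81.112.165.152/32 -> H7 at depth 32

== LOOKUPS ==
["no-route","no-route","H0","H6","H6","H5","H7","H3","H3","H6","H4","H6","H4","H4","H4"]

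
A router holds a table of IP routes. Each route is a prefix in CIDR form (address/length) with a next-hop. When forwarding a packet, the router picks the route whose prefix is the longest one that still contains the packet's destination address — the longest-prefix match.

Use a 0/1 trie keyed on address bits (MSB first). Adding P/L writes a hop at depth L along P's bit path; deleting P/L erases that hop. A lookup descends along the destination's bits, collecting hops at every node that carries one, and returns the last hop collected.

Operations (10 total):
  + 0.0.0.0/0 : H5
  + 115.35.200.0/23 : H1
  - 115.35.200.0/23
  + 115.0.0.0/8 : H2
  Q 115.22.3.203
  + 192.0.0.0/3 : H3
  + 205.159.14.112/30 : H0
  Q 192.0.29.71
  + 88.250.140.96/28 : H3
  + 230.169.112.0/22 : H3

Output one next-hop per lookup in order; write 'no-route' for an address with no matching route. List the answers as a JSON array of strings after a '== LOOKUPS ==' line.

Process each operation:
  + 0.0.0.0/0 (H5) depth=0
  + 115.35.200.0/23 (H1) depth=23
  del 115.35.200.0/23 (clear depth 23)
  + 115.0.0.0/8 (H2) depth=8
  Q 115.22.3.203: descend 0111001100 ; hops seen [H5,H2] ; pick H2
  + 192.0.0.0/3 (H3) depth=3
  + 205.159.14.112/30 (H0) depth=30
  Q 192.0.29.71: descend 1100 ; hops seen [H5,H3] ; pick H3
  + 88.250.140.96/28 (H3) depth=28
  + 230.169.112.0/22 (H3) depth=22

== LOOKUPS ==
["H2","H3"]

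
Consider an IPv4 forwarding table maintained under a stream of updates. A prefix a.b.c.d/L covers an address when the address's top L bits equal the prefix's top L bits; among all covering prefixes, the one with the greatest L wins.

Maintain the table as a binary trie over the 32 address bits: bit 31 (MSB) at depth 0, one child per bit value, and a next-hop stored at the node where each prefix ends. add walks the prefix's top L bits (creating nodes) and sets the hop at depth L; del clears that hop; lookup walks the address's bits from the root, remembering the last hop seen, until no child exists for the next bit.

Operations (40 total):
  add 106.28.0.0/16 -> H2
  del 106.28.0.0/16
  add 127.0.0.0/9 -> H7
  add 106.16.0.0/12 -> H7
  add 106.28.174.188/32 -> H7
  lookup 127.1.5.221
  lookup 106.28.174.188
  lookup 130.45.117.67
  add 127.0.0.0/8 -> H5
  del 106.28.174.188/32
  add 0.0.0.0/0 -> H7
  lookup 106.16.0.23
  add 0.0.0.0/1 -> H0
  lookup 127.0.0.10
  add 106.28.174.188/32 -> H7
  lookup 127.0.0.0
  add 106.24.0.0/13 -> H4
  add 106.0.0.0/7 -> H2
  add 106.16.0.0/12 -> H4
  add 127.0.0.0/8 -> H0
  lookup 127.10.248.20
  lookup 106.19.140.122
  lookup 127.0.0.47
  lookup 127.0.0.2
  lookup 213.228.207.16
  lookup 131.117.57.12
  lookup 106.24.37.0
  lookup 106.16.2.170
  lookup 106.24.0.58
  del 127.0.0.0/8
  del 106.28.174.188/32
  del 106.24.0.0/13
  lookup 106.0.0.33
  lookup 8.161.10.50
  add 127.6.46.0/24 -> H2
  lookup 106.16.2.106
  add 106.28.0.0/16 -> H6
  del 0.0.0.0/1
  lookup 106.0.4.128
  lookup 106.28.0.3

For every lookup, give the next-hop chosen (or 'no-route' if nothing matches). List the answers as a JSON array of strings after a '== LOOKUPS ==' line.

Trace:
  + 106.28.0.0/16 (H2) depth=16
  del 106.28.0.0/16 (clear depth 16)
  + 127.0.0.0/9 (H7) depth=9
  + 106.16.0.0/12 (H7) depth=12
  + 106.28.174.188/32 (H7) depth=32
  ? 127.1.5.221  path d0:-→d1:-→d2:-→d3:-→d4:-→d5:-→d6:-→d7:-→d8:-→d9:H7  best=H7
  ? 106.28.174.188  path d0:-→d1:-→d2:-→d3:-→d4:-→d5:-→d6:-→d7:-→d8:-→d9:-→d10:-→d11:-→d12:H7→d13:-→d14:-→d15:-→d16:-→d17:-→d18:-→d19:-→d20:-→d21:-→d22:-→d23:-→d24:-→d25:-→d26:-→d27:-→d28:-→d29:-→d30:-→d31:-→d32:H7  best=H7
  ? 130.45.117.67  path d0:-  best=no-route
  + 127.0.0.0/8 (H5) depth=8
  del 106.28.174.188/32 (clear depth 32)
  + 0.0.0.0/0 (H7) depth=0
  ? 106.16.0.23  path d0:H7→d1:-→d2:-→d3:-→d4:-→d5:-→d6:-→d7:-→d8:-→d9:-→d10:-→d11:-→d12:H7  best=H7
  + 0.0.0.0/1 (H0) depth=1
  ? 127.0.0.10  path d0:H7→d1:H0→d2:-→d3:-→d4:-→d5:-→d6:-→d7:-→d8:H5→d9:H7  best=H7
  + 106.28.174.188/32 (H7) depth=32
  ? 127.0.0.0  path d0:H7→d1:H0→d2:-→d3:-→d4:-→d5:-→d6:-→d7:-→d8:H5→d9:H7  best=H7
  + 106.24.0.0/13 (H4) depth=13
  + 106.0.0.0/7 (H2) depth=7
  + 106.16.0.0/12 (H4) depth=12
  + 127.0.0.0/8 (H0) depth=8
  ? 127.10.248.20  path d0:H7→d1:H0→d2:-→d3:-→d4:-→d5:-→d6:-→d7:-→d8:H0→d9:H7  best=H7
  ? 106.19.140.122  path d0:H7→d1:H0→d2:-→d3:-→d4:-→d5:-→d6:-→d7:H2→d8:-→d9:-→d10:-→d11:-→d12:H4  best=H4
  ? 127.0.0.47  path d0:H7→d1:H0→d2:-→d3:-→d4:-→d5:-→d6:-→d7:-→d8:H0→d9:H7  best=H7
  ? 127.0.0.2  path d0:H7→d1:H0→d2:-→d3:-→d4:-→d5:-→d6:-→d7:-→d8:H0→d9:H7  best=H7
  ? 213.228.207.16  path d0:H7  best=H7
  ? 131.117.57.12  path d0:H7  best=H7
  ? 106.24.37.0  path d0:H7→d1:H0→d2:-→d3:-→d4:-→d5:-→d6:-→d7:H2→d8:-→d9:-→d10:-→d11:-→d12:H4→d13:H4  best=H4
  ? 106.16.2.170  path d0:H7→d1:H0→d2:-→d3:-→d4:-→d5:-→d6:-→d7:H2→d8:-→d9:-→d10:-→d11:-→d12:H4  best=H4
  ? 106.24.0.58  path d0:H7→d1:H0→d2:-→d3:-→d4:-→d5:-→d6:-→d7:H2→d8:-→d9:-→d10:-→d11:-→d12:H4→d13:H4  best=H4
  del 127.0.0.0/8 (clear depth 8)
  del 106.28.174.188/32 (clear depth 32)
  del 106.24.0.0/13 (clear depth 13)
  ? 106.0.0.33  path d0:H7→d1:H0→d2:-→d3:-→d4:-→d5:-→d6:-→d7:H2→d8:-→d9:-→d10:-→d11:-  best=H2
  ? 8.161.10.50  path d0:H7→d1:H0  best=H0
  + 127.6.46.0/24 (H2) depth=24
  ? 106.16.2.106  path d0:H7→d1:H0→d2:-→d3:-→d4:-→d5:-→d6:-→d7:H2→d8:-→d9:-→d10:-→d11:-→d12:H4  best=H4
  + 106.28.0.0/16 (H6) depth=16
  del 0.0.0.0/1 (clear depth 1)
  ? 106.0.4.128  path d0:H7→d1:-→d2:-→d3:-→d4:-→d5:-→d6:-→d7:H2→d8:-→d9:-→d10:-→d11:-  best=H2
  ? 106.28.0.3  path d0:H7→d1:-→d2:-→d3:-→d4:-→d5:-→d6:-→d7:H2→d8:-→d9:-→d10:-→d11:-→d12:H4→d13:-→d14:-→d15:-→d16:H6  best=H6

== LOOKUPS ==
["H7","H7","no-route","H7","H7","H7","H7","H4","H7","H7","H7","H7","H4","H4","H4","H2","H0","H4","H2","H6"]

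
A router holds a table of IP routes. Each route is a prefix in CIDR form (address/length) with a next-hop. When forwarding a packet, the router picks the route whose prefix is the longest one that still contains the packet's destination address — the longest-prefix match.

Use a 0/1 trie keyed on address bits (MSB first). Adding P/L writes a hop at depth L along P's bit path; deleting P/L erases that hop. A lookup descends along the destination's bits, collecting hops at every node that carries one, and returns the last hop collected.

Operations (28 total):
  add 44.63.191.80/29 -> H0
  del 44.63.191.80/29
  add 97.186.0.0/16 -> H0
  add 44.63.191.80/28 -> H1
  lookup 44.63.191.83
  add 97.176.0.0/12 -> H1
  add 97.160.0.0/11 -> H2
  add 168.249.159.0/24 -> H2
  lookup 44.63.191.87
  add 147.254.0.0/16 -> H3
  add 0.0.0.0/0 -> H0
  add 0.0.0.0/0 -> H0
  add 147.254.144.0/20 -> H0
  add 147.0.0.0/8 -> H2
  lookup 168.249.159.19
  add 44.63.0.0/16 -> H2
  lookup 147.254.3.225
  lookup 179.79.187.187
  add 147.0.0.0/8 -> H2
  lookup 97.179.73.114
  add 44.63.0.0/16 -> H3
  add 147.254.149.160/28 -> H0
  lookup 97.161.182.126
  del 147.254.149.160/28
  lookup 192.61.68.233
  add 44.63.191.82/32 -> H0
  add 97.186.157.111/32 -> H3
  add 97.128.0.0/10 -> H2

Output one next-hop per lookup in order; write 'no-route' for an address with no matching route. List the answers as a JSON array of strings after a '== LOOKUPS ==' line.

Trace:
  + 44.63.191.80/29 (H0) depth=29
  del 44.63.191.80/29 (clear depth 29)
  + 97.186.0.0/16 (H0) depth=16
  + 44.63.191.80/28 (H1) depth=28
  lookup 44.63.191.83: bits 00101100001111111011111101010 walk d0:-→d1:-→d2:-→d3:-→d4:-→d5:-→d6:-→d7:-→d8:-→d9:-→d10:-→d11:-→d12:-→d13:-→d14:-→d15:-→d16:-→d17:-→d18:-→d19:-→d20:-→d21:-→d22:-→d23:-→d24:-→d25:-→d26:-→d27:-→d28:H1→d29:- -> H1
  + 97.176.0.0/12 (H1) depth=12
  + 97.160.0.0/11 (H2) depth=11
  + 168.249.159.0/24 (H2) depth=24
  lookup 44.63.191.87: bits 00101100001111111011111101010 walk d0:-→d1:-→d2:-→d3:-→d4:-→d5:-→d6:-→d7:-→d8:-→d9:-→d10:-→d11:-→d12:-→d13:-→d14:-→d15:-→d16:-→d17:-→d18:-→d19:-→d20:-→d21:-→d22:-→d23:-→d24:-→d25:-→d26:-→d27:-→d28:H1→d29:- -> H1
  + 147.254.0.0/16 (H3) depth=16
  + 0.0.0.0/0 (H0) depth=0
  + 0.0.0.0/0 (H0) depth=0
  + 147.254.144.0/20 (H0) depth=20
  + 147.0.0.0/8 (H2) depth=8
  lookup 168.249.159.19: bits 101010001111100110011111 walk d0:H0→d1:-→d2:-→d3:-→d4:-→d5:-→d6:-→d7:-→d8:-→d9:-→d10:-→d11:-→d12:-→d13:-→d14:-→d15:-→d16:-→d17:-→d18:-→d19:-→d20:-→d21:-→d22:-→d23:-→d24:H2 -> H2
  + 44.63.0.0/16 (H2) depth=16
  lookup 147.254.3.225: bits 1001001111111110 walk d0:H0→d1:-→d2:-→d3:-→d4:-→d5:-→d6:-→d7:-→d8:H2→d9:-→d10:-→d11:-→d12:-→d13:-→d14:-→d15:-→d16:H3 -> H3
  lookup 179.79.187.187: bits 101 walk d0:H0→d1:-→d2:-→d3:- -> H0
  + 147.0.0.0/8 (H2) depth=8
  lookup 97.179.73.114: bits 011000011011 walk d0:H0→d1:-→d2:-→d3:-→d4:-→d5:-→d6:-→d7:-→d8:-→d9:-→d10:-→d11:H2→d12:H1 -> H1
  + 44.63.0.0/16 (H3) depth=16
  + 147.254.149.160/28 (H0) depth=28
  lookup 97.161.182.126: bits 01100001101 walk d0:H0→d1:-→d2:-→d3:-→d4:-→d5:-→d6:-→d7:-→d8:-→d9:-→d10:-→d11:H2 -> H2
  del 147.254.149.160/28 (clear depth 28)
  lookup 192.61.68.233: bits 1 walk d0:H0→d1:- -> H0
  + 44.63.191.82/32 (H0) depth=32
  + 97.186.157.111/32 (H3) depth=32
  + 97.128.0.0/10 (H2) depth=10

== LOOKUPS ==
["H1","H1","H2","H3","H0","H1","H2","H0"]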